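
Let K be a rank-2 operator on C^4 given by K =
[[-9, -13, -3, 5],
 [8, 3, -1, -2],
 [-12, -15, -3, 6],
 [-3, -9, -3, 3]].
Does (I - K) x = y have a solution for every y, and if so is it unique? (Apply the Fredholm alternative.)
(I - K) is invertible (det(I - K) = 39 ≠ 0), so for every y in C^4 the equation (I - K) x = y has a unique solution.

K has rank 2 and factors as K = U V^T = u1 v1^T + u2 v2^T with u1 = (3, 1, 3, 3), v1 = (-1, -3, -1, 1), u2 = (2, -3, 3, 0), v2 = (-3, -2, 0, 1) (multiplying out reproduces the displayed K). The nonzero eigenvalues of U V^T coincide with those of the 2 x 2 matrix G = V^T U = [[v1·u1, v1·u2], [v2·u1, v2·u2]] = [[-6, 4], [-8, 0]], and by the Sylvester determinant identity det(I_4 - U V^T) = det(I_2 - V^T U) = det([[7, -4], [8, 1]]) = (7)(1) - (-4)(8) = 39. (Direct check: I - K =
[[10, 13, 3, -5],
 [-8, -2, 1, 2],
 [12, 15, 4, -6],
 [3, 9, 3, -2]]
has determinant 39.) The finite-dimensional Fredholm alternative says: either (I - K) is invertible, or ker(I - K) ≠ {0} and then range(I - K) = ker((I - K)^*)^⊥, with dim ker(I - K) = dim ker((I - K)^*). Since det(I - K) ≠ 0, 1 is not an eigenvalue of K and ker(I - K) = {0}, so we are in the first case: for every y there is a unique x = (I - K)^(-1) y. (Explicitly, by the Woodbury identity, (I - U V^T)^(-1) = I + U (I_2 - G)^(-1) V^T.)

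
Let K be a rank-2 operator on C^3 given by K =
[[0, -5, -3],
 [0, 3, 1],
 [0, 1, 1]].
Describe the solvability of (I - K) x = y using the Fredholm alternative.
(I - K) is invertible (det(I - K) = -1 ≠ 0), so for every y in C^3 the equation (I - K) x = y has a unique solution.

K has rank 2 and factors as K = U V^T = u1 v1^T + u2 v2^T with u1 = (2, -2, 0), v1 = (0, -3, -2), u2 = (-1, 3, -1), v2 = (0, -1, -1) (multiplying out reproduces the displayed K). The nonzero eigenvalues of U V^T coincide with those of the 2 x 2 matrix G = V^T U = [[v1·u1, v1·u2], [v2·u1, v2·u2]] = [[6, -7], [2, -2]], and by the Sylvester determinant identity det(I_3 - U V^T) = det(I_2 - V^T U) = det([[-5, 7], [-2, 3]]) = (-5)(3) - (7)(-2) = -1. (Direct check: I - K =
[[1, 5, 3],
 [0, -2, -1],
 [0, -1, 0]]
has determinant -1.) The finite-dimensional Fredholm alternative says: either (I - K) is invertible, or ker(I - K) ≠ {0} and then range(I - K) = ker((I - K)^*)^⊥, with dim ker(I - K) = dim ker((I - K)^*). Since det(I - K) ≠ 0, 1 is not an eigenvalue of K and ker(I - K) = {0}, so we are in the first case: for every y there is a unique x = (I - K)^(-1) y. (Explicitly, by the Woodbury identity, (I - U V^T)^(-1) = I + U (I_2 - G)^(-1) V^T.)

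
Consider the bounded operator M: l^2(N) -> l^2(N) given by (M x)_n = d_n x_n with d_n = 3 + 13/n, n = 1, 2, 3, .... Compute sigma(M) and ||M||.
sigma(M) = {3 + 13/n : n ≥ 1} ∪ {3}; ||M|| = 16

A bounded diagonal operator on l^2 with diagonal entries d_n has spectrum equal to the closure of {d_n : n ≥ 1}: every d_n is an eigenvalue (with eigenvector e_n), so {d_n} ⊂ sigma(M); the spectrum is closed, so its closure is too; and for lambda not in the closure, (M - lambda I) has bounded inverse (the diagonal entries 1/(d_n - lambda) are bounded). For our sequence d_n = 3 + 13/n, n = 1, 2, 3, ...:
  - {d_n} = {3 + 13/n : n ≥ 1}; the only limit point is 3
  - closure = {3 + 13/n : n ≥ 1} ∪ {3}
For the norm: a diagonal operator has ||M|| = sup_n |d_n|. Here d_n = 3 + 13/n is positive and decreasing, so sup_n |d_n| = d_1 = 3 + 13 = 16. So ||M|| = 16.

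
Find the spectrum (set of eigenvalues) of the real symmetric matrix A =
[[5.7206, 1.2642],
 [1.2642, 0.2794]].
sigma(A) ≈ {0, 6}

A is real symmetric, so its spectrum consists of real eigenvalues. Expanding the characteristic polynomial of the displayed matrix gives
  det(λ I - A) = p(λ) = λ^2 + (-6)λ + (0).
Solving p(λ) = 0 yields eigenvalues ≈ 0, 6. (A is shown rounded to 4 decimals, so these recover the underlying integer eigenvalues to within that precision.)
Verification: the trace of A = 6 equals the sum of eigenvalues 6, and det(A) ≈ 0.0001 matches the eigenvalue product 0.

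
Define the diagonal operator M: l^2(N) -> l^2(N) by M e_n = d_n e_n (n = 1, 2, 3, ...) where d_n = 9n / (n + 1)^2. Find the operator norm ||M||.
||M|| = 9/4 (attained at n = 1)

For M diagonal, ||M|| = sup_n |d_n|. Treat f(x) = 9x / (x + 1)^2 for real x > 0. By the quotient rule, f'(x) = 9(1 - x)/(x + 1)^3, which is positive for x < 1 and negative for x > 1. So f has a unique maximum at x = 1, and since 1 is a positive integer, the supremum over n ≥ 1 is attained at n = 1: d_1 = 9·1/(1 + 1)^2 = 9·1/4 = 9/4. Hence ||M|| = 9/4.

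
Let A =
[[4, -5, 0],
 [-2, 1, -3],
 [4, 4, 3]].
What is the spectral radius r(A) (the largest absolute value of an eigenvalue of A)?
r(A) ≈ 6.8521

The eigenvalues of A are the roots of its characteristic polynomial. With M = A (coefficients from the trace, the sum of principal 2x2 minors, and det A):
  p(λ) = det(λ I - M) = λ^3 - 8λ^2 + 21λ - 90.
No integer candidate from the rational root theorem (±divisors of 90) is a root, so the roots are irrational. The cubic discriminant is Δ = -139680 < 0, so there is one real root and a complex-conjugate pair. p(6) = -36 and p(7) = 8 have opposite signs, so a root lies in (6, 7); Newton's method refines it to λ ≈ 6.8521. Dividing out (λ - (6.8521)) leaves approximately λ^2 - 1.1479λ + 13.1346. For λ^2 - 1.1479λ + 13.1346 the discriminant is -51.2208. It is negative, so the remaining roots are the complex-conjugate pair λ ≈ 0.5739 ± 3.5784i. Their product equals the constant term, so |λ|^2 ≈ 13.1346 and |λ| ≈ 3.6242.
Thus the eigenvalues (to 4 decimals) are 6.8521 (modulus 6.8521); 0.5739 ± 3.5784i (modulus 3.6242). The spectral radius is the largest modulus: r(A) ≈ 6.8521. (Cross-check: r(A) ≤ ||A||_2 ≈ 6.8692; equality holds whenever A is normal, though it can also hold for some non-normal A.)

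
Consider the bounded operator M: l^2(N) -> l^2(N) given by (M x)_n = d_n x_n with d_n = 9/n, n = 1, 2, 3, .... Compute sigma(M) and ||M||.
sigma(M) = {9/n : n ≥ 1} ∪ {0}; ||M|| = 9

A bounded diagonal operator on l^2 with diagonal entries d_n has spectrum equal to the closure of {d_n : n ≥ 1}: every d_n is an eigenvalue (with eigenvector e_n), so {d_n} ⊂ sigma(M); the spectrum is closed, so its closure is too; and for lambda not in the closure, (M - lambda I) has bounded inverse (the diagonal entries 1/(d_n - lambda) are bounded). For our sequence d_n = 9/n, n = 1, 2, 3, ...:
  - {d_n} = {9/n : n ≥ 1}; the only limit point is 0
  - closure = {9/n : n ≥ 1} ∪ {0}
For the norm: a diagonal operator has ||M|| = sup_n |d_n|. Here d_n = 9/n is positive and decreasing, so sup_n |d_n| = d_1 = 9. So ||M|| = 9.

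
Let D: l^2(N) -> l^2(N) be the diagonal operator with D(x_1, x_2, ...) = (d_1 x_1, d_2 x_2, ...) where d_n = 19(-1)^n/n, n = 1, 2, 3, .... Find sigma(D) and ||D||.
sigma(D) = {19(-1)^n/n : n ≥ 1} ∪ {0}; ||D|| = 19

A bounded diagonal operator on l^2 with diagonal entries d_n has spectrum equal to the closure of {d_n : n ≥ 1}: every d_n is an eigenvalue (with eigenvector e_n), so {d_n} ⊂ sigma(D); the spectrum is closed, so its closure is too; and for lambda not in the closure, (D - lambda I) has bounded inverse (the diagonal entries 1/(d_n - lambda) are bounded). For our sequence d_n = 19(-1)^n/n, n = 1, 2, 3, ...:
  - {d_n} = {19(-1)^n/n : n ≥ 1}; the only limit point is 0
  - closure = {19(-1)^n/n : n ≥ 1} ∪ {0}
For the norm: a diagonal operator has ||D|| = sup_n |d_n|. Here |d_n| = 19/n is decreasing, so sup_n |d_n| = |d_1| = 19. So ||D|| = 19.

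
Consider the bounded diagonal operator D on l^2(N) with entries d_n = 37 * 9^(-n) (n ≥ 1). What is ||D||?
||D|| = 37/9 (attained at n = 1)

For D diagonal, ||D|| = sup_n |d_n|. The sequence d_n = 37 * 9^(-n) is positive and strictly decreasing (ratio 9^(-1) < 1), so the supremum is d_1 = 37/9. Hence ||D|| = 37/9.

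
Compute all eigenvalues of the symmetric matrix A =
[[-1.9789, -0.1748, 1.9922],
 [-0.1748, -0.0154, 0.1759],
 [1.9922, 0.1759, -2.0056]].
sigma(A) ≈ {-4, 0} (0 with multiplicity 2)

A is real symmetric, so its spectrum consists of real eigenvalues. Expanding the characteristic polynomial of the displayed matrix gives
  det(λ I - A) = p(λ) = λ^3 + (4)λ^2 + (0)λ + (0).
Solving p(λ) = 0 yields eigenvalues ≈ -4, 0, 0. (A is shown rounded to 4 decimals, so these recover the underlying integer eigenvalues to within that precision.)
Verification: the trace of A = -4 equals the sum of eigenvalues -4, and det(A) ≈ 0.0000 matches the eigenvalue product 0.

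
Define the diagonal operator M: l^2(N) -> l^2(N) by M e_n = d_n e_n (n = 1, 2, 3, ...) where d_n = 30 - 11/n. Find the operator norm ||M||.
||M|| = 30

For a diagonal operator on l^2 with entries d_n, ||M|| = sup_n |d_n|. Here d_1 = 19, d_2 = 49/2, ..., and d_n = 30 - 11/n increases monotonically toward 30. All terms lie in [19, 30), so |d_n| = d_n and the supremum is the limit 30, which is not attained by any individual d_n. Hence ||M|| = 30.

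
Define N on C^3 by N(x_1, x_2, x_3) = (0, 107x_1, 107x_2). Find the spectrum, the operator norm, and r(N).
sigma(N) = {0}; ||N|| = 107; r(N) = 0. (N is nilpotent with N^3 = 0.)

On C^3, N is a strictly lower-triangular matrix with 107 on the subdiagonal and zeros elsewhere, so its characteristic polynomial is lambda^3 and every eigenvalue is 0: sigma(N) = {0}. For the operator norm, N e_i = 107e_{i+1} for i = 1, ..., 2 and N e_3 = 0, so the singular values of N are 107 (with multiplicity 2) and 0; hence ||N|| = 107. The spectral radius r(N) = max|lambda| = 0. Note ||N|| > r(N) — characteristic of non-normal nilpotent operators. Indeed N^3 = 0.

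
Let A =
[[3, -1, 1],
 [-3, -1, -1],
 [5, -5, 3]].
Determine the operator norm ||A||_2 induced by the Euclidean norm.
||A||_2 ≈ 8.4936 (= sqrt(largest eigenvalue of A^T A))

||A||_2 = sigma_max(A) = sqrt(lambda_max(A^T A)). Form the symmetric matrix M = A^T A =
[[43, -25, 21],
 [-25, 27, -15],
 [21, -15, 11]].
Its characteristic polynomial (trace, sum of principal 2x2 minors, determinant of M give the coefficients) is
  p(λ) = det(λ I - M) = λ^3 - 81λ^2 + 640λ - 64.
No integer candidate from the rational root theorem (±divisors of 64) is a root, so the roots are irrational. The cubic discriminant is Δ = 1562369792 > 0, so there are three distinct real roots. p(0) = -64 and p(1) = 496 have opposite signs, so a root lies in (0, 1); Newton's method refines it to λ ≈ 0.1013. p(8) = 384 and p(9) = -136 have opposite signs, so a root lies in (8, 9); Newton's method refines it to λ ≈ 8.758. p(72) = -640 and p(73) = 4024 have opposite signs, so a root lies in (72, 73); Newton's method refines it to λ ≈ 72.1408. Check (Vieta): the three roots sum to 81, matching tr M = 81.
So the eigenvalues of A^T A are ≈ 0.1013, 8.758, 72.1408 (all ≥ 0, as they must be for A^T A). The largest is λ_max ≈ 72.1408, hence ||A||_2 = sqrt(λ_max) ≈ 8.4936.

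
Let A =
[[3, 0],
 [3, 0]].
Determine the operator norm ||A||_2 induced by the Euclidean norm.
||A||_2 = sqrt(18) ≈ 4.2426 (= sqrt(largest eigenvalue of A^T A))

||A||_2 = sigma_max(A) = sqrt(lambda_max(A^T A)). Form the symmetric matrix M = A^T A =
[[18, 0],
 [0, 0]].
Its characteristic polynomial (trace, determinant of M give the coefficients) is
  p(λ) = det(λ I - M) = λ^2 - 18λ.
For λ^2 - 18λ the discriminant is 324. It is a perfect square (18^2), so the roots are rational: λ = (18 ± 18)/2 = 18, 0.
So the eigenvalues of A^T A are ≈ 0, 18 (all ≥ 0, as they must be for A^T A). The largest is λ_max = 18, hence ||A||_2 = sqrt(λ_max) = sqrt(18) ≈ 4.2426.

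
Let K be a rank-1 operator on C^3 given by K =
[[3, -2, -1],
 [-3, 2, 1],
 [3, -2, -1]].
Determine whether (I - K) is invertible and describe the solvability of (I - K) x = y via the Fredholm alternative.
(I - K) is invertible (det(I - K) = -3 ≠ 0), so for every y in C^3 the equation (I - K) x = y has a unique solution.

K has rank 1, so it is an outer product K = u v^T: every row of K is a multiple of one row vector. Reading off the entries, u = (1, -1, 1) and v = (3, -2, -1) (row i of K equals u_i·v^T). A rank-one matrix u v^T satisfies K u = u (v·u) and kills the (2)-dimensional subspace v^⊥, so its characteristic polynomial is lambda^2 (lambda - v·u) with v·u = tr K = 4. Hence the eigenvalues of I - K are 1 (multiplicity 2) and 1 - (4) = -3, so det(I - K) = -3. (Direct check: I - K =
[[-2, 2, 1],
 [3, -1, -1],
 [-3, 2, 2]]
has determinant -3.) The finite-dimensional Fredholm alternative says: either (I - K) is invertible, or ker(I - K) ≠ {0} and then range(I - K) = ker((I - K)^*)^⊥, with dim ker(I - K) = dim ker((I - K)^*). Since det(I - K) ≠ 0, 1 is not an eigenvalue of K and ker(I - K) = {0}, so we are in the first case: for every y there is a unique x = (I - K)^(-1) y. Explicitly, by the Sherman–Morrison formula, (I - u v^T)^(-1) = I + u v^T/(1 - v·u), i.e. (I - K)^(-1) = I + K/(-3).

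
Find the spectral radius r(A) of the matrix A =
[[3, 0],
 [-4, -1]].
r(A) = 3

The eigenvalues of A are the roots of its characteristic polynomial. With M = A (coefficients from the trace and determinant):
  p(λ) = det(λ I - M) = λ^2 - 2λ - 3.
For λ^2 - 2λ - 3 the discriminant is 16. It is a perfect square (4^2), so the roots are rational: λ = (2 ± 4)/2 = 3, -1.
Thus the eigenvalues (to 4 decimals) are 3 (modulus 3); -1 (modulus 1). The spectral radius is the largest modulus: r(A) = 3. (Cross-check: r(A) ≤ ||A||_2 ≈ 5.0645; equality holds whenever A is normal, though it can also hold for some non-normal A.)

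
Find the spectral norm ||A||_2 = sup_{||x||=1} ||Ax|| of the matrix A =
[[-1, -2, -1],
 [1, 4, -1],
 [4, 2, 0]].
||A||_2 ≈ 5.949 (= sqrt(largest eigenvalue of A^T A))

||A||_2 = sigma_max(A) = sqrt(lambda_max(A^T A)). Form the symmetric matrix M = A^T A =
[[18, 14, 0],
 [14, 24, -2],
 [0, -2, 2]].
Its characteristic polynomial (trace, sum of principal 2x2 minors, determinant of M give the coefficients) is
  p(λ) = det(λ I - M) = λ^3 - 44λ^2 + 316λ - 400.
No integer candidate from the rational root theorem (±divisors of 400) is a root, so the roots are irrational. The cubic discriminant is Δ = 26597632 > 0, so there are three distinct real roots. p(1) = -127 and p(2) = 64 have opposite signs, so a root lies in (1, 2); Newton's method refines it to λ ≈ 1.6162. p(6) = 128 and p(7) = -1 have opposite signs, so a root lies in (6, 7); Newton's method refines it to λ ≈ 6.9935. p(35) = -365 and p(36) = 608 have opposite signs, so a root lies in (35, 36); Newton's method refines it to λ ≈ 35.3904. Check (Vieta): the three roots sum to 44, matching tr M = 44.
So the eigenvalues of A^T A are ≈ 1.6162, 6.9935, 35.3904 (all ≥ 0, as they must be for A^T A). The largest is λ_max ≈ 35.3904, hence ||A||_2 = sqrt(λ_max) ≈ 5.949.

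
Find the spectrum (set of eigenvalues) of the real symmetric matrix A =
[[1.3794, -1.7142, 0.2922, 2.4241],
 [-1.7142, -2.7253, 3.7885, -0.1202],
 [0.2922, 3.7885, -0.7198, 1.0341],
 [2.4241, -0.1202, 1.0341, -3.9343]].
sigma(A) ≈ {-6, -5, 2, 3}

A is real symmetric, so its spectrum consists of real eigenvalues. Expanding the characteristic polynomial of the displayed matrix gives
  det(λ I - A) = p(λ) = λ^4 + (6)λ^3 + (-19)λ^2 + (-84)λ + (180).
Solving p(λ) = 0 yields eigenvalues ≈ -6, -5, 2, 3. (A is shown rounded to 4 decimals, so these recover the underlying integer eigenvalues to within that precision.)
Verification: the trace of A = -6 equals the sum of eigenvalues -6, and det(A) ≈ 180.0006 matches the eigenvalue product 180.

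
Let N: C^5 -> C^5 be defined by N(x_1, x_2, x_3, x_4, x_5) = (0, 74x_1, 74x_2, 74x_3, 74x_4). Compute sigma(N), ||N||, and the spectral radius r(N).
sigma(N) = {0}; ||N|| = 74; r(N) = 0. (N is nilpotent with N^5 = 0.)

On C^5, N is a strictly lower-triangular matrix with 74 on the subdiagonal and zeros elsewhere, so its characteristic polynomial is lambda^5 and every eigenvalue is 0: sigma(N) = {0}. For the operator norm, N e_i = 74e_{i+1} for i = 1, ..., 4 and N e_5 = 0, so the singular values of N are 74 (with multiplicity 4) and 0; hence ||N|| = 74. The spectral radius r(N) = max|lambda| = 0. Note ||N|| > r(N) — characteristic of non-normal nilpotent operators. Indeed N^5 = 0.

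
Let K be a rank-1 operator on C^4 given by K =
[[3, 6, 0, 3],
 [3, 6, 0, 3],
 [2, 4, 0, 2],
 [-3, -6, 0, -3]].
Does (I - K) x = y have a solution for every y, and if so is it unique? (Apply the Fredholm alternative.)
(I - K) is invertible (det(I - K) = -5 ≠ 0), so for every y in C^4 the equation (I - K) x = y has a unique solution.

K has rank 1, so it is an outer product K = u v^T: every row of K is a multiple of one row vector. Reading off the entries, u = (3, 3, 2, -3) and v = (1, 2, 0, 1) (row i of K equals u_i·v^T). A rank-one matrix u v^T satisfies K u = u (v·u) and kills the (3)-dimensional subspace v^⊥, so its characteristic polynomial is lambda^3 (lambda - v·u) with v·u = tr K = 6. Hence the eigenvalues of I - K are 1 (multiplicity 3) and 1 - (6) = -5, so det(I - K) = -5. (Direct check: I - K =
[[-2, -6, 0, -3],
 [-3, -5, 0, -3],
 [-2, -4, 1, -2],
 [3, 6, 0, 4]]
has determinant -5.) The finite-dimensional Fredholm alternative says: either (I - K) is invertible, or ker(I - K) ≠ {0} and then range(I - K) = ker((I - K)^*)^⊥, with dim ker(I - K) = dim ker((I - K)^*). Since det(I - K) ≠ 0, 1 is not an eigenvalue of K and ker(I - K) = {0}, so we are in the first case: for every y there is a unique x = (I - K)^(-1) y. Explicitly, by the Sherman–Morrison formula, (I - u v^T)^(-1) = I + u v^T/(1 - v·u), i.e. (I - K)^(-1) = I + K/(-5).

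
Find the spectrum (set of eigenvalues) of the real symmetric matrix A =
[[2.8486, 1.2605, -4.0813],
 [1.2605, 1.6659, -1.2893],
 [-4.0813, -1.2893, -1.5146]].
sigma(A) ≈ {-4, 1, 6}

A is real symmetric, so its spectrum consists of real eigenvalues. Expanding the characteristic polynomial of the displayed matrix gives
  det(λ I - A) = p(λ) = λ^3 + (-3)λ^2 + (-22)λ + (24).
Solving p(λ) = 0 yields eigenvalues ≈ -4, 1, 6. (A is shown rounded to 4 decimals, so these recover the underlying integer eigenvalues to within that precision.)
Verification: the trace of A = 3 equals the sum of eigenvalues 3, and det(A) ≈ -23.9996 matches the eigenvalue product -24.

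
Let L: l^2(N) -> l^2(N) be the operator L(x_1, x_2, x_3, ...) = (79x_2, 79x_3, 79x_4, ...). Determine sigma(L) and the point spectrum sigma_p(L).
sigma(L) = closed disk {z in C : |z| ≤ 79}; sigma_p(L) = open disk {z in C : |z| < 79}

Note L = 79·V where V is the unit left shift (V x)_k = x_{k+1}; so sigma(L) = 79·sigma(V) and ||L|| = 79||V||. ||L x||^2 = 6241sum_{k≥2} |x_k|^2 ≤ 6241||x||^2, with equality on {x : x_1 = 0}, so ||L|| = 79. For any lambda with |lambda| < 79, set r = lambda/79 (|r| < 1); the vector x = (1, r, r^2, ...) is in l^2 and satisfies L x = 79(r, r^2, ...) = lambda x, so lambda is an eigenvalue. On the boundary |lambda| = 79 the geometric series diverges, so no l^2 eigenvector exists, but these lambda lie in the approximate point spectrum. Hence sigma(L) is the closed disk of radius 79 and sigma_p(L) is the open disk.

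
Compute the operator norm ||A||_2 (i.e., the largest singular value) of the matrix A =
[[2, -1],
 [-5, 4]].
||A||_2 = sqrt((46 + sqrt(2080))/2) ≈ 6.7678 (= sqrt(largest eigenvalue of A^T A))

||A||_2 = sigma_max(A) = sqrt(lambda_max(A^T A)). Form the symmetric matrix M = A^T A =
[[29, -22],
 [-22, 17]].
Its characteristic polynomial (trace, determinant of M give the coefficients) is
  p(λ) = det(λ I - M) = λ^2 - 46λ + 9.
For λ^2 - 46λ + 9 the discriminant is 2080. It is nonnegative but not a perfect square, so the roots are real and irrational: λ = (46 ± sqrt(2080))/2 ≈ 45.8035, 0.1965.
So the eigenvalues of A^T A are ≈ 0.1965, 45.8035 (all ≥ 0, as they must be for A^T A). The largest is λ_max = (46 + sqrt(2080))/2 ≈ 45.8035, hence ||A||_2 = sqrt(λ_max) = sqrt((46 + sqrt(2080))/2) ≈ 6.7678.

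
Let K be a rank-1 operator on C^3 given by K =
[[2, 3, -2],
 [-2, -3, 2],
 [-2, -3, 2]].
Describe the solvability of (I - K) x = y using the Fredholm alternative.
(I - K) is singular (det(I - K) = 0, i.e. 1 ∈ sigma(K)). (I - K) x = y is solvable iff y ⊥ ker((I - K)^*) = span{(2, 3, -2)}, i.e. iff 2y_1 + 3y_2 - 2y_3 = 0. When solvable, the solutions are x = y + c·(1, -1, -1), c arbitrary (ker(I - K) = span{(1, -1, -1)}, dimension 1).

K has rank 1, so it is an outer product K = u v^T: every row of K is a multiple of one row vector. Reading off the entries, u = (1, -1, -1) and v = (2, 3, -2) (row i of K equals u_i·v^T). A rank-one matrix u v^T satisfies K u = u (v·u) and kills the (2)-dimensional subspace v^⊥, so its characteristic polynomial is lambda^2 (lambda - v·u) with v·u = tr K = 1. Hence the eigenvalues of I - K are 1 (multiplicity 2) and 1 - (1) = 0, so det(I - K) = 0. (Direct check: I - K =
[[-1, -3, 2],
 [2, 4, -2],
 [2, 3, -1]]
has determinant 0.) So 1 is an eigenvalue of K and (I - K) is not invertible. The finite-dimensional Fredholm alternative says: either (I - K) is invertible, or ker(I - K) ≠ {0} and then range(I - K) = ker((I - K)^*)^⊥, with dim ker(I - K) = dim ker((I - K)^*). We are in the second case, so we need both kernels. Kernel of I - K: (I - K) u = u - u (v·u) = u - u = 0, so ker(I - K) = span{u} = span{(1, -1, -1)} (it is exactly 1-dimensional because rank(I - K) = 2). Kernel of the adjoint: K is real, so (I - K)^* = I - K^T = I - v u^T, and (I - v u^T) v = v - v (u·v) = 0; hence ker((I - K)^*) = span{v} = span{(2, 3, -2)}. Therefore (I - K) x = y is solvable iff <y, v> = 0, i.e. iff 2y_1 + 3y_2 - 2y_3 = 0. When this holds, K y = u (v·y) = 0, so (I - K) y = y and x = y is a particular solution; the full solution set is the line x = y + c·u = y + c·(1, -1, -1), c ∈ C.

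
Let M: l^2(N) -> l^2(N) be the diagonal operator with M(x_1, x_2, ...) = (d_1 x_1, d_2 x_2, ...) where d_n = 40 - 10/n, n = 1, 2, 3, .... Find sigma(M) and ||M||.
sigma(M) = {40 - 10/n : n ≥ 1} ∪ {40}; ||M|| = 40

A bounded diagonal operator on l^2 with diagonal entries d_n has spectrum equal to the closure of {d_n : n ≥ 1}: every d_n is an eigenvalue (with eigenvector e_n), so {d_n} ⊂ sigma(M); the spectrum is closed, so its closure is too; and for lambda not in the closure, (M - lambda I) has bounded inverse (the diagonal entries 1/(d_n - lambda) are bounded). For our sequence d_n = 40 - 10/n, n = 1, 2, 3, ...:
  - {d_n} = {40 - 10/n : n ≥ 1}; the only limit point is 40
  - closure = {40 - 10/n : n ≥ 1} ∪ {40}
For the norm: a diagonal operator has ||M|| = sup_n |d_n|. Here d_n = 40 - 10/n increases monotonically from d_1 = 30 toward 40, with all terms in [30, 40); so sup_n |d_n| = 40 (the supremum is the limit, not attained). So ||M|| = 40.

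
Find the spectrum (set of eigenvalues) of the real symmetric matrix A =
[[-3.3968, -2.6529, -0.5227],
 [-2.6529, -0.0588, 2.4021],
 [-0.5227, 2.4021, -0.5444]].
sigma(A) ≈ {-5, -2, 3}

A is real symmetric, so its spectrum consists of real eigenvalues. Expanding the characteristic polynomial of the displayed matrix gives
  det(λ I - A) = p(λ) = λ^3 + (4)λ^2 + (-11)λ + (-30).
Solving p(λ) = 0 yields eigenvalues ≈ -5, -2, 3. (A is shown rounded to 4 decimals, so these recover the underlying integer eigenvalues to within that precision.)
Verification: the trace of A = -4 equals the sum of eigenvalues -4, and det(A) ≈ 30.0004 matches the eigenvalue product 30.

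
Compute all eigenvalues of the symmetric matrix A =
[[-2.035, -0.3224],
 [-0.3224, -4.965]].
sigma(A) ≈ {-5, -2}

A is real symmetric, so its spectrum consists of real eigenvalues. Expanding the characteristic polynomial of the displayed matrix gives
  det(λ I - A) = p(λ) = λ^2 + (7)λ + (10).
Solving p(λ) = 0 yields eigenvalues ≈ -5, -2. (A is shown rounded to 4 decimals, so these recover the underlying integer eigenvalues to within that precision.)
Verification: the trace of A = -7 equals the sum of eigenvalues -7, and det(A) ≈ 9.9998 matches the eigenvalue product 10.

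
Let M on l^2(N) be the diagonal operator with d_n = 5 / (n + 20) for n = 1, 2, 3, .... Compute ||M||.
||M|| = 5/21 (attained at n = 1)

For M diagonal, ||M|| = sup_n |d_n| = sup_n 5/(n + 20). This is positive and strictly decreasing in n, so the supremum is attained at n = 1: d_1 = 5/(1 + 20) = 5/21. Hence ||M|| = 5/21.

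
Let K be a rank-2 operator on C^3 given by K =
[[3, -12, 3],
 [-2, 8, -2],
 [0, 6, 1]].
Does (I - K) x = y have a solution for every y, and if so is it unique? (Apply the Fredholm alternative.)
(I - K) is invertible (det(I - K) = 12 ≠ 0), so for every y in C^3 the equation (I - K) x = y has a unique solution.

K has rank 2 and factors as K = U V^T = u1 v1^T + u2 v2^T with u1 = (-3, 2, 2), v1 = (1, 2, 2), u2 = (-3, 2, 1), v2 = (-2, 2, -3) (multiplying out reproduces the displayed K). The nonzero eigenvalues of U V^T coincide with those of the 2 x 2 matrix G = V^T U = [[v1·u1, v1·u2], [v2·u1, v2·u2]] = [[5, 3], [4, 7]], and by the Sylvester determinant identity det(I_3 - U V^T) = det(I_2 - V^T U) = det([[-4, -3], [-4, -6]]) = (-4)(-6) - (-3)(-4) = 12. (Direct check: I - K =
[[-2, 12, -3],
 [2, -7, 2],
 [0, -6, 0]]
has determinant 12.) The finite-dimensional Fredholm alternative says: either (I - K) is invertible, or ker(I - K) ≠ {0} and then range(I - K) = ker((I - K)^*)^⊥, with dim ker(I - K) = dim ker((I - K)^*). Since det(I - K) ≠ 0, 1 is not an eigenvalue of K and ker(I - K) = {0}, so we are in the first case: for every y there is a unique x = (I - K)^(-1) y. (Explicitly, by the Woodbury identity, (I - U V^T)^(-1) = I + U (I_2 - G)^(-1) V^T.)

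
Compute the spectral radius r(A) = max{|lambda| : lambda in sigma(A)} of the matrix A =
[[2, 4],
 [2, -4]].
r(A) = (2 + sqrt(68))/2 ≈ 5.1231

The eigenvalues of A are the roots of its characteristic polynomial. With M = A (coefficients from the trace and determinant):
  p(λ) = det(λ I - M) = λ^2 + 2λ - 16.
For λ^2 + 2λ - 16 the discriminant is 68. It is nonnegative but not a perfect square, so the roots are real and irrational: λ = (-2 ± sqrt(68))/2 ≈ 3.1231, -5.1231.
Thus the eigenvalues (to 4 decimals) are 3.1231 (modulus 3.1231); -5.1231 (modulus 5.1231). The spectral radius is the largest modulus: r(A) = (2 + sqrt(68))/2 ≈ 5.1231. (Cross-check: r(A) ≤ ||A||_2 ≈ 5.6569; equality holds whenever A is normal, though it can also hold for some non-normal A.)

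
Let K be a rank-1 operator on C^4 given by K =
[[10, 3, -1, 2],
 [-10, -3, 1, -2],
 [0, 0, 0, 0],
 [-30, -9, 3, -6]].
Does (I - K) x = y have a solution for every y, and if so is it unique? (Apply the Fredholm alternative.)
(I - K) is singular (det(I - K) = 0, i.e. 1 ∈ sigma(K)). (I - K) x = y is solvable iff y ⊥ ker((I - K)^*) = span{(10, 3, -1, 2)}, i.e. iff 10y_1 + 3y_2 - y_3 + 2y_4 = 0. When solvable, the solutions are x = y + c·(1, -1, 0, -3), c arbitrary (ker(I - K) = span{(1, -1, 0, -3)}, dimension 1).

K has rank 1, so it is an outer product K = u v^T: every row of K is a multiple of one row vector. Reading off the entries, u = (1, -1, 0, -3) and v = (10, 3, -1, 2) (row i of K equals u_i·v^T). A rank-one matrix u v^T satisfies K u = u (v·u) and kills the (3)-dimensional subspace v^⊥, so its characteristic polynomial is lambda^3 (lambda - v·u) with v·u = tr K = 1. Hence the eigenvalues of I - K are 1 (multiplicity 3) and 1 - (1) = 0, so det(I - K) = 0. (Direct check: I - K =
[[-9, -3, 1, -2],
 [10, 4, -1, 2],
 [0, 0, 1, 0],
 [30, 9, -3, 7]]
has determinant 0.) So 1 is an eigenvalue of K and (I - K) is not invertible. The finite-dimensional Fredholm alternative says: either (I - K) is invertible, or ker(I - K) ≠ {0} and then range(I - K) = ker((I - K)^*)^⊥, with dim ker(I - K) = dim ker((I - K)^*). We are in the second case, so we need both kernels. Kernel of I - K: (I - K) u = u - u (v·u) = u - u = 0, so ker(I - K) = span{u} = span{(1, -1, 0, -3)} (it is exactly 1-dimensional because rank(I - K) = 3). Kernel of the adjoint: K is real, so (I - K)^* = I - K^T = I - v u^T, and (I - v u^T) v = v - v (u·v) = 0; hence ker((I - K)^*) = span{v} = span{(10, 3, -1, 2)}. Therefore (I - K) x = y is solvable iff <y, v> = 0, i.e. iff 10y_1 + 3y_2 - y_3 + 2y_4 = 0. When this holds, K y = u (v·y) = 0, so (I - K) y = y and x = y is a particular solution; the full solution set is the line x = y + c·u = y + c·(1, -1, 0, -3), c ∈ C.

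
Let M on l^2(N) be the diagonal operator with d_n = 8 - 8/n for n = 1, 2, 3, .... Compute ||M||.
||M|| = 8

For a diagonal operator on l^2 with entries d_n, ||M|| = sup_n |d_n|. Here d_1 = 0, d_2 = 4, ..., and d_n = 8 - 8/n increases monotonically toward 8. All terms lie in [0, 8), so |d_n| = d_n and the supremum is the limit 8, which is not attained by any individual d_n. Hence ||M|| = 8.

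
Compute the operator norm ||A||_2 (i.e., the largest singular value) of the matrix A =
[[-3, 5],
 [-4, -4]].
||A||_2 = sqrt((66 + sqrt(260))/2) ≈ 6.408 (= sqrt(largest eigenvalue of A^T A))

||A||_2 = sigma_max(A) = sqrt(lambda_max(A^T A)). Form the symmetric matrix M = A^T A =
[[25, 1],
 [1, 41]].
Its characteristic polynomial (trace, determinant of M give the coefficients) is
  p(λ) = det(λ I - M) = λ^2 - 66λ + 1024.
For λ^2 - 66λ + 1024 the discriminant is 260. It is nonnegative but not a perfect square, so the roots are real and irrational: λ = (66 ± sqrt(260))/2 ≈ 41.0623, 24.9377.
So the eigenvalues of A^T A are ≈ 24.9377, 41.0623 (all ≥ 0, as they must be for A^T A). The largest is λ_max = (66 + sqrt(260))/2 ≈ 41.0623, hence ||A||_2 = sqrt(λ_max) = sqrt((66 + sqrt(260))/2) ≈ 6.408.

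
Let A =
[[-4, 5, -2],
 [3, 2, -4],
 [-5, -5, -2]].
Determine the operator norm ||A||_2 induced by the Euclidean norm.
||A||_2 ≈ 7.9581 (= sqrt(largest eigenvalue of A^T A))

||A||_2 = sigma_max(A) = sqrt(lambda_max(A^T A)). Form the symmetric matrix M = A^T A =
[[50, 11, 6],
 [11, 54, -8],
 [6, -8, 24]].
Its characteristic polynomial (trace, sum of principal 2x2 minors, determinant of M give the coefficients) is
  p(λ) = det(λ I - M) = λ^3 - 128λ^2 + 4975λ - 55696.
No integer candidate from the rational root theorem (±divisors of 55696) is a root, so the roots are irrational. The cubic discriminant is Δ = 419522500 > 0, so there are three distinct real roots. p(19) = -520 and p(20) = 604 have opposite signs, so a root lies in (19, 20); Newton's method refines it to λ ≈ 19.4473. p(45) = 104 and p(46) = -358 have opposite signs, so a root lies in (45, 46); Newton's method refines it to λ ≈ 45.222. p(63) = -256 and p(64) = 560 have opposite signs, so a root lies in (63, 64); Newton's method refines it to λ ≈ 63.3306. Check (Vieta): the three roots sum to 128, matching tr M = 128.
So the eigenvalues of A^T A are ≈ 19.4473, 45.222, 63.3306 (all ≥ 0, as they must be for A^T A). The largest is λ_max ≈ 63.3306, hence ||A||_2 = sqrt(λ_max) ≈ 7.9581.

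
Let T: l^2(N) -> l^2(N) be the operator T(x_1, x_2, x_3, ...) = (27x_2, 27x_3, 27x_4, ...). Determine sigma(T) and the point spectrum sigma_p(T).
sigma(T) = closed disk {z in C : |z| ≤ 27}; sigma_p(T) = open disk {z in C : |z| < 27}

Note T = 27·V where V is the unit left shift (V x)_k = x_{k+1}; so sigma(T) = 27·sigma(V) and ||T|| = 27||V||. ||T x||^2 = 729sum_{k≥2} |x_k|^2 ≤ 729||x||^2, with equality on {x : x_1 = 0}, so ||T|| = 27. For any lambda with |lambda| < 27, set r = lambda/27 (|r| < 1); the vector x = (1, r, r^2, ...) is in l^2 and satisfies T x = 27(r, r^2, ...) = lambda x, so lambda is an eigenvalue. On the boundary |lambda| = 27 the geometric series diverges, so no l^2 eigenvector exists, but these lambda lie in the approximate point spectrum. Hence sigma(T) is the closed disk of radius 27 and sigma_p(T) is the open disk.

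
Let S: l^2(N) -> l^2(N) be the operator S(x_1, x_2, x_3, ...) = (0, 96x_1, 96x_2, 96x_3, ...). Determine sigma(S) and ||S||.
sigma(S) = closed disk {z in C : |z| ≤ 96}; ||S|| = 96

Note S = 96·U where U is the unit right shift (U x)_k = x_{k-1} (with x_0 := 0); so ||S|| = 96||U|| and sigma(S) = 96·sigma(U). ||S x||^2 = sum_{k≥1} |96x_k|^2 = 9216||x||^2, so ||S|| = 96 and sigma(S) ⊂ {|z| ≤ 96}. For any |lambda| < 96, the equation (S - lambda I) x = 0 forces x_1 = 0, then 96x_k = lambda x_{k+1} ⇒ x = 0, so S has no eigenvalues. But (S - lambda I) is not surjective for |lambda| < 96: solving (S - lambda I) x = e_1 would require x_n proportional to (lambda/96)^(-n), which is not in l^2. So every |lambda| < 96 lies in the residual spectrum. The boundary |lambda| = 96 is in the approximate point spectrum (the spectrum is closed). Hence sigma(S) is the closed disk of radius 96.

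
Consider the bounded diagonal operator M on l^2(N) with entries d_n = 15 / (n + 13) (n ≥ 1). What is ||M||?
||M|| = 15/14 (attained at n = 1)

For M diagonal, ||M|| = sup_n |d_n| = sup_n 15/(n + 13). This is positive and strictly decreasing in n, so the supremum is attained at n = 1: d_1 = 15/(1 + 13) = 15/14. Hence ||M|| = 15/14.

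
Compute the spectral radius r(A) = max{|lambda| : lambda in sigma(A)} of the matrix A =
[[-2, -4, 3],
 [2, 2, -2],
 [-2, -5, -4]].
r(A) ≈ 5.1369

The eigenvalues of A are the roots of its characteristic polynomial. With M = A (coefficients from the trace, the sum of principal 2x2 minors, and det A):
  p(λ) = det(λ I - M) = λ^3 + 4λ^2 + 30.
No integer candidate from the rational root theorem (±divisors of 30) is a root, so the roots are irrational. The cubic discriminant is Δ = -31980 < 0, so there is one real root and a complex-conjugate pair. p(-6) = -42 and p(-5) = 5 have opposite signs, so a root lies in (-6, -5); Newton's method refines it to λ ≈ -5.1369. Dividing out (λ - (-5.1369)) leaves approximately λ^2 - 1.1369λ + 5.8401. For λ^2 - 1.1369λ + 5.8401 the discriminant is -22.0679. It is negative, so the remaining roots are the complex-conjugate pair λ ≈ 0.5684 ± 2.3488i. Their product equals the constant term, so |λ|^2 ≈ 5.8401 and |λ| ≈ 2.4166.
Thus the eigenvalues (to 4 decimals) are -5.1369 (modulus 5.1369); 0.5684 ± 2.3488i (modulus 2.4166). The spectral radius is the largest modulus: r(A) ≈ 5.1369. (Cross-check: r(A) ≤ ||A||_2 ≈ 7.5011; equality holds whenever A is normal, though it can also hold for some non-normal A.)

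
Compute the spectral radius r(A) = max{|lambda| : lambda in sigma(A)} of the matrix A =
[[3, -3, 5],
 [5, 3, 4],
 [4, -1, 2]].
r(A) ≈ 6.2183

The eigenvalues of A are the roots of its characteristic polynomial. With M = A (coefficients from the trace, the sum of principal 2x2 minors, and det A):
  p(λ) = det(λ I - M) = λ^3 - 8λ^2 + 20λ + 73.
No integer candidate from the rational root theorem (±divisors of 73) is a root, so the roots are irrational. The cubic discriminant is Δ = -211019 < 0, so there is one real root and a complex-conjugate pair. p(-2) = -7 and p(-1) = 44 have opposite signs, so a root lies in (-2, -1); Newton's method refines it to λ ≈ -1.8879. Dividing out (λ - (-1.8879)) leaves approximately λ^2 - 9.8879λ + 38.6673. For λ^2 - 9.8879λ + 38.6673 the discriminant is -56.8988. It is negative, so the remaining roots are the complex-conjugate pair λ ≈ 4.9439 ± 3.7716i. Their product equals the constant term, so |λ|^2 ≈ 38.6673 and |λ| ≈ 6.2183.
Thus the eigenvalues (to 4 decimals) are -1.8879 (modulus 1.8879); 4.9439 ± 3.7716i (modulus 6.2183). The spectral radius is the largest modulus: r(A) ≈ 6.2183. (Cross-check: r(A) ≤ ||A||_2 ≈ 9.5198; equality holds whenever A is normal, though it can also hold for some non-normal A.)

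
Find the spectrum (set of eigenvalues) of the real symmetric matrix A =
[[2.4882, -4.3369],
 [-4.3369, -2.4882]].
sigma(A) ≈ {-5, 5}

A is real symmetric, so its spectrum consists of real eigenvalues. Expanding the characteristic polynomial of the displayed matrix gives
  det(λ I - A) = p(λ) = λ^2 + (0)λ + (-25).
Solving p(λ) = 0 yields eigenvalues ≈ -5, 5. (A is shown rounded to 4 decimals, so these recover the underlying integer eigenvalues to within that precision.)
Verification: the trace of A = 0 equals the sum of eigenvalues 0, and det(A) ≈ -24.9998 matches the eigenvalue product -25.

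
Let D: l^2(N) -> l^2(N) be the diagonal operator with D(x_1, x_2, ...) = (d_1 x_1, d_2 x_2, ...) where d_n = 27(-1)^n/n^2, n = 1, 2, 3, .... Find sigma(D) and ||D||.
sigma(D) = {27(-1)^n/n^2 : n ≥ 1} ∪ {0}; ||D|| = 27

A bounded diagonal operator on l^2 with diagonal entries d_n has spectrum equal to the closure of {d_n : n ≥ 1}: every d_n is an eigenvalue (with eigenvector e_n), so {d_n} ⊂ sigma(D); the spectrum is closed, so its closure is too; and for lambda not in the closure, (D - lambda I) has bounded inverse (the diagonal entries 1/(d_n - lambda) are bounded). For our sequence d_n = 27(-1)^n/n^2, n = 1, 2, 3, ...:
  - {d_n} = {27(-1)^n/n^2 : n ≥ 1}; the only limit point is 0
  - closure = {27(-1)^n/n^2 : n ≥ 1} ∪ {0}
For the norm: a diagonal operator has ||D|| = sup_n |d_n|. Here |d_n| = 27/n^2 is decreasing, so sup_n |d_n| = |d_1| = 27. So ||D|| = 27.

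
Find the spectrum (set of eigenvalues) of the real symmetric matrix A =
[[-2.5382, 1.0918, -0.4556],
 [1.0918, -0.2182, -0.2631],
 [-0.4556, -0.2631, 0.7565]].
sigma(A) ≈ {-3, 0, 1}

A is real symmetric, so its spectrum consists of real eigenvalues. Expanding the characteristic polynomial of the displayed matrix gives
  det(λ I - A) = p(λ) = λ^3 + (2)λ^2 + (-3)λ + (0).
Solving p(λ) = 0 yields eigenvalues ≈ -3, 0, 1. (A is shown rounded to 4 decimals, so these recover the underlying integer eigenvalues to within that precision.)
Verification: the trace of A = -2 equals the sum of eigenvalues -2, and det(A) ≈ -0.0001 matches the eigenvalue product 0.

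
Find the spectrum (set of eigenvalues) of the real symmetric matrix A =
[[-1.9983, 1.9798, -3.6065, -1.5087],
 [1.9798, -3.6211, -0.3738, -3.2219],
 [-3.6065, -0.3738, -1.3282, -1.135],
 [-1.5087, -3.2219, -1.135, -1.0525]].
sigma(A) ≈ {-6, 1, 3} (-6 with multiplicity 2)

A is real symmetric, so its spectrum consists of real eigenvalues. Expanding the characteristic polynomial of the displayed matrix gives
  det(λ I - A) = p(λ) = λ^4 + (8)λ^3 + (-9)λ^2 + (-108)λ + (107.9923).
Solving p(λ) = 0 yields eigenvalues ≈ -6, -6, 1, 3. (A is shown rounded to 4 decimals, so these recover the underlying integer eigenvalues to within that precision.)
Verification: the trace of A = -8 equals the sum of eigenvalues -8, and det(A) ≈ 107.9923 matches the eigenvalue product 108.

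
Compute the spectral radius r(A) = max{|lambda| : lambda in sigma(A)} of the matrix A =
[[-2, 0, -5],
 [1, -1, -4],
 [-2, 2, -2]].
r(A) ≈ 4.6363

The eigenvalues of A are the roots of its characteristic polynomial. With M = A (coefficients from the trace, the sum of principal 2x2 minors, and det A):
  p(λ) = det(λ I - M) = λ^3 + 5λ^2 + 6λ + 20.
No integer candidate from the rational root theorem (±divisors of 20) is a root, so the roots are irrational. The cubic discriminant is Δ = -9964 < 0, so there is one real root and a complex-conjugate pair. p(-5) = -10 and p(-4) = 12 have opposite signs, so a root lies in (-5, -4); Newton's method refines it to λ ≈ -4.6363. Dividing out (λ - (-4.6363)) leaves approximately λ^2 + 0.3637λ + 4.3138. For λ^2 + 0.3637λ + 4.3138 the discriminant is -17.1229. It is negative, so the remaining roots are the complex-conjugate pair λ ≈ -0.1818 ± 2.069i. Their product equals the constant term, so |λ|^2 ≈ 4.3138 and |λ| ≈ 2.077.
Thus the eigenvalues (to 4 decimals) are -4.6363 (modulus 4.6363); -0.1818 ± 2.069i (modulus 2.077). The spectral radius is the largest modulus: r(A) ≈ 4.6363. (Cross-check: r(A) ≤ ||A||_2 ≈ 6.9014; equality holds whenever A is normal, though it can also hold for some non-normal A.)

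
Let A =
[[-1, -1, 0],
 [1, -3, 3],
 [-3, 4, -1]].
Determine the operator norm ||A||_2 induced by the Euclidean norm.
||A||_2 ≈ 6.3988 (= sqrt(largest eigenvalue of A^T A))

||A||_2 = sigma_max(A) = sqrt(lambda_max(A^T A)). Form the symmetric matrix M = A^T A =
[[11, -14, 6],
 [-14, 26, -13],
 [6, -13, 10]].
Its characteristic polynomial (trace, sum of principal 2x2 minors, determinant of M give the coefficients) is
  p(λ) = det(λ I - M) = λ^3 - 47λ^2 + 255λ - 289.
No integer candidate from the rational root theorem (±divisors of 289) is a root, so the roots are irrational. The cubic discriminant is Δ = 17386240 > 0, so there are three distinct real roots. p(1) = -80 and p(2) = 41 have opposite signs, so a root lies in (1, 2); Newton's method refines it to λ ≈ 1.5755. p(4) = 43 and p(5) = -64 have opposite signs, so a root lies in (4, 5); Newton's method refines it to λ ≈ 4.4801. p(40) = -1289 and p(41) = 80 have opposite signs, so a root lies in (40, 41); Newton's method refines it to λ ≈ 40.9444. Check (Vieta): the three roots sum to 47, matching tr M = 47.
So the eigenvalues of A^T A are ≈ 1.5755, 4.4801, 40.9444 (all ≥ 0, as they must be for A^T A). The largest is λ_max ≈ 40.9444, hence ||A||_2 = sqrt(λ_max) ≈ 6.3988.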